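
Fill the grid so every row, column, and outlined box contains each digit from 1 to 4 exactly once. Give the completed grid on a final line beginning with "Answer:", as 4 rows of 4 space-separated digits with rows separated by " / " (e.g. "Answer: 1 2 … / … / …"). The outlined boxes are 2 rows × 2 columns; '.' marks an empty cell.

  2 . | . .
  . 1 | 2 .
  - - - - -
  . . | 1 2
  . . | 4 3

Step 1. [r2c1∈{3,4}] row 2 places 3 nowhere but r2c1 ⇒ r2c1=3.
Step 2. [r1c2∈{4}] r1c2's peers cover all but 4. So r1c2=4.
Step 3. [r1c3∈{3}] nothing but 3 survives at r1c3, so r1c3=3.
Step 4. [r1c4∈{1}] r1c4's peers cover all but 1 ⇒ r1c4=1.
Step 5. [r4c1∈{1}] r4c1 is down to just 1 ⇒ r4c1=1.
Step 6. [r3c2∈{3}] r3c2's peers cover all but 3. So r3c2=3.
Step 7. [r3c1∈{4}] nothing but 4 survives at r3c1, so r3c1=4.
Step 8. [r4c2∈{2}] r4c2 has the single candidate 2. So r4c2=2.
Step 9. [r2c4∈{4}] only 4 remains possible at r2c4, so r2c4=4.

Answer: 2 4 3 1 / 3 1 2 4 / 4 3 1 2 / 1 2 4 3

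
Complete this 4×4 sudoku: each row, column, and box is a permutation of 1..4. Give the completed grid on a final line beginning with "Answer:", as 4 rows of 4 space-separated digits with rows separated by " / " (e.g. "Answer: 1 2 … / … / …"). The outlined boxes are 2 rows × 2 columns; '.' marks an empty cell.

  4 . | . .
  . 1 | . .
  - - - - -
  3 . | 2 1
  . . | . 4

Step 1. [r2c1∈{2}] r2c1's peers cover all but 2. So r2c1=2.
Step 2. [r2c4∈{3}] nothing but 3 survives at r2c4. So r2c4=3.
Step 3. [r4c3∈{3}] r4c3's peers cover all but 3 ⇒ r4c3=3.
Step 4. [r1c4∈{2}] r1c4 has the single candidate 2, so r1c4=2.
Step 5. [r1c2∈{3}] only 3 remains possible at r1c2 ⇒ r1c2=3.
Step 6. [r4c2∈{2}] r4c2 has the single candidate 2 ⇒ r4c2=2.
Step 7. [r4c1∈{1}] r4c1 is down to just 1, so r4c1=1.
Step 8. [r1c3∈{1}] r1c3 is down to just 1. So r1c3=1.
Step 9. [r2c3∈{4}] r2c3's peers cover all but 4, so r2c3=4.
Step 10. [r3c2∈{4}] nothing but 4 survives at r3c2, so r3c2=4.

Answer: 4 3 1 2 / 2 1 4 3 / 3 4 2 1 / 1 2 3 4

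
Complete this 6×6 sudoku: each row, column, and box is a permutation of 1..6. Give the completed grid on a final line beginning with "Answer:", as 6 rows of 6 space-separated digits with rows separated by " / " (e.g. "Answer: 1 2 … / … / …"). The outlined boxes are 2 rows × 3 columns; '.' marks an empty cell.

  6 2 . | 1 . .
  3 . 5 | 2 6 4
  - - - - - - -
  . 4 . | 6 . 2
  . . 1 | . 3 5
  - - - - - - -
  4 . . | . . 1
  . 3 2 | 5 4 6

Step 1. [r5c2∈{5,6}] row 5 places 5 nowhere but r5c2 ⇒ r5c2=5.
Step 2. [r5c5∈{2}] nothing but 2 survives at r5c5, so r5c5=2.
Step 3. [r3c5∈{1}] only 1 remains possible at r3c5. So r3c5=1.
Step 4. [r1c5∈{5}] only 5 remains possible at r1c5 ⇒ r1c5=5.
Step 5. [r4c1∈{2}] r4c1 is down to just 2. So r4c1=2.
Step 6. [r5c4∈{3}] r5c4 has the single candidate 3 ⇒ r5c4=3.
Step 7. [r6c1∈{1}] nothing but 1 survives at r6c1 ⇒ r6c1=1.
Step 8. [r4c2∈{6}] only 6 remains possible at r4c2. So r4c2=6.
Step 9. [r1c3∈{4}] r1c3 is down to just 4, so r1c3=4.
Step 10. [r4c4∈{4}] r4c4 is down to just 4, so r4c4=4.
Step 11. [r2c2∈{1}] nothing but 1 survives at r2c2. So r2c2=1.
Step 12. [r3c1∈{5}] only 5 remains possible at r3c1. So r3c1=5.
Step 13. [r5c3∈{6}] only 6 remains possible at r5c3, so r5c3=6.
Step 14. [r3c3∈{3}] only 3 remains possible at r3c3, so r3c3=3.
Step 15. [r1c6∈{3}] r1c6 has the single candidate 3, so r1c6=3.

Answer: 6 2 4 1 5 3 / 3 1 5 2 6 4 / 5 4 3 6 1 2 / 2 6 1 4 3 5 / 4 5 6 3 2 1 / 1 3 2 5 4 6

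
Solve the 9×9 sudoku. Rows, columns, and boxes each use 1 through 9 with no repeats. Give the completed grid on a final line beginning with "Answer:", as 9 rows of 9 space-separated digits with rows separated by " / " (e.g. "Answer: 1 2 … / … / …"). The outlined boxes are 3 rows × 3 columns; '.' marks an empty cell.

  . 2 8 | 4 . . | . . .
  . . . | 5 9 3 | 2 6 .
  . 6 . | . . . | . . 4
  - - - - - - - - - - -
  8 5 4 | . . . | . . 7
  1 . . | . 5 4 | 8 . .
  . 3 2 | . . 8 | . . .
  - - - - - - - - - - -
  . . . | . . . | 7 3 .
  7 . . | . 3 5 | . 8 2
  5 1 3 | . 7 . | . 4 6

Step 1. [r9c7∈{9}] nothing but 9 survives at r9c7. So r9c7=9.
Step 2. [r8c7∈{1}] only 1 remains possible at r8c7. So r8c7=1.
Step 3. [r9c6∈{2}] r9c6's peers cover all but 2, so r9c6=2.
Step 4. [r7c5∈{1,4,6,8}] across col 5, 4 lands solely at r7c5. So r7c5=4.
Step 5. [r3c3∈{1,5,7,9}] r3c3 is the only open cell in col 3 admitting 5, so r3c3=5.
Step 6. [r6c4∈{1,6,7,9}] r6c4 is the only open cell in row 6 admitting 7. So r6c4=7.
Step 7. [r3c7∈{3}] nothing but 3 survives at r3c7, so r3c7=3.
Step 8. [r4c4∈{1,2,3,6,9}] r4c4 is the only open cell in row 4 admitting 3 ⇒ r4c4=3.
Step 9. [r3c1∈{9}] r3c1's peers cover all but 9 ⇒ r3c1=9.
Step 10. [r6c1∈{6}] r6c1 has the single candidate 6. So r6c1=6.
Step 11. [r6c5∈{1}] only 1 remains possible at r6c5 ⇒ r6c5=1.
Step 12. [r5c4∈{2,6,9}] 6 has one home in row 5: r5c4, so r5c4=6.
Step 13. [r4c8∈{1,2,9}] r4c8 is the only open cell in row 4 admitting 1, so r4c8=1.
Step 14. [r7c6∈{1,6,9}] in box 8, 6 fits only at r7c6 ⇒ r7c6=6.
Step 15. [r7c3∈{9}] r7c3 has the single candidate 9 ⇒ r7c3=9.
Step 16. [r3c4∈{1,2,8}] in col 4, 2 fits only at r3c4 ⇒ r3c4=2.
Step 17. [r5c2∈{7,9}] col 2 places 9 nowhere but r5c2, so r5c2=9.
Step 18. [r1c7∈{5}] nothing but 5 survives at r1c7. So r1c7=5.
Step 19. [r3c6∈{1,7}] in row 3, 1 fits only at r3c6, so r3c6=1.
Step 20. [r1c9∈{1,9}] r1c9 is the only open cell in row 1 admitting 1, so r1c9=1.
Step 21. [r2c2∈{4,7}] 7 has one home in col 2: r2c2, so r2c2=7.
Step 22. [r6c9∈{5,9}] across col 9, 9 lands solely at r6c9 ⇒ r6c9=9.
Step 23. [r7c4∈{1,8}] across row 7, 1 lands solely at r7c4 ⇒ r7c4=1.
Step 24. [r1c8∈{7,9}] 9 has one home in row 1: r1c8. So r1c8=9.
Step 25. [r4c7∈{6}] r4c7's peers cover all but 6, so r4c7=6.
Step 26. [r8c2∈{4}] r8c2's peers cover all but 4 ⇒ r8c2=4.
Step 27. [r4c5∈{2}] r4c5 is down to just 2. So r4c5=2.
Step 28. [r8c3∈{6}] nothing but 6 survives at r8c3, so r8c3=6.
Step 29. [r1c5∈{6}] r1c5 has the single candidate 6, so r1c5=6.
Step 30. [r7c9∈{5}] r7c9 has the single candidate 5, so r7c9=5.
Step 31. [r7c1∈{2}] r7c1's peers cover all but 2 ⇒ r7c1=2.
Step 32. [r5c8∈{2}] only 2 remains possible at r5c8. So r5c8=2.
Step 33. [r8c4∈{9}] only 9 remains possible at r8c4, so r8c4=9.
Step 34. [r7c2∈{8}] only 8 remains possible at r7c2. So r7c2=8.
Step 35. [r1c6∈{7}] nothing but 7 survives at r1c6, so r1c6=7.
Step 36. [r9c4∈{8}] r9c4's peers cover all but 8. So r9c4=8.
Step 37. [r3c8∈{7}] r3c8's peers cover all but 7, so r3c8=7.
Step 38. [r6c7∈{4}] r6c7 is down to just 4. So r6c7=4.
Step 39. [r1c1∈{3}] nothing but 3 survives at r1c1 ⇒ r1c1=3.
Step 40. [r6c8∈{5}] nothing but 5 survives at r6c8 ⇒ r6c8=5.
Step 41. [r2c1∈{4}] nothing but 4 survives at r2c1, so r2c1=4.
Step 42. [r5c3∈{7}] only 7 remains possible at r5c3 ⇒ r5c3=7.
Step 43. [r3c5∈{8}] r3c5's peers cover all but 8 ⇒ r3c5=8.
Step 44. [r2c3∈{1}] only 1 remains possible at r2c3 ⇒ r2c3=1.
Step 45. [r4c6∈{9}] only 9 remains possible at r4c6. So r4c6=9.
Step 46. [r5c9∈{3}] r5c9 has the single candidate 3 ⇒ r5c9=3.
Step 47. [r2c9∈{8}] r2c9 is down to just 8, so r2c9=8.

Answer: 3 2 8 4 6 7 5 9 1 / 4 7 1 5 9 3 2 6 8 / 9 6 5 2 8 1 3 7 4 / 8 5 4 3 2 9 6 1 7 / 1 9 7 6 5 4 8 2 3 / 6 3 2 7 1 8 4 5 9 / 2 8 9 1 4 6 7 3 5 / 7 4 6 9 3 5 1 8 2 / 5 1 3 8 7 2 9 4 6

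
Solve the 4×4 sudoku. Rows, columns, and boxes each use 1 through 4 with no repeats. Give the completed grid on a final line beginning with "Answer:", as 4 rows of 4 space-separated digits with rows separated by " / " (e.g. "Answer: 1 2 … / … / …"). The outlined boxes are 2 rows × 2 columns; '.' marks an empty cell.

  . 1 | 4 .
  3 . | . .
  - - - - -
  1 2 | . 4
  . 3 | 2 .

Step 1. [r2c4∈{1,2}] r2c4 is the only open cell in row 2 admitting 2. So r2c4=2.
Step 2. [r2c2∈{4}] r2c2 is down to just 4 ⇒ r2c2=4.
Step 3. [r4c1∈{4}] r4c1's peers cover all but 4 ⇒ r4c1=4.
Step 4. [r3c3∈{3}] nothing but 3 survives at r3c3. So r3c3=3.
Step 5. [r2c3∈{1}] only 1 remains possible at r2c3, so r2c3=1.
Step 6. [r1c1∈{2}] r1c1 is down to just 2 ⇒ r1c1=2.
Step 7. [r1c4∈{3}] only 3 remains possible at r1c4. So r1c4=3.
Step 8. [r4c4∈{1}] r4c4 is down to just 1 ⇒ r4c4=1.

Answer: 2 1 4 3 / 3 4 1 2 / 1 2 3 4 / 4 3 2 1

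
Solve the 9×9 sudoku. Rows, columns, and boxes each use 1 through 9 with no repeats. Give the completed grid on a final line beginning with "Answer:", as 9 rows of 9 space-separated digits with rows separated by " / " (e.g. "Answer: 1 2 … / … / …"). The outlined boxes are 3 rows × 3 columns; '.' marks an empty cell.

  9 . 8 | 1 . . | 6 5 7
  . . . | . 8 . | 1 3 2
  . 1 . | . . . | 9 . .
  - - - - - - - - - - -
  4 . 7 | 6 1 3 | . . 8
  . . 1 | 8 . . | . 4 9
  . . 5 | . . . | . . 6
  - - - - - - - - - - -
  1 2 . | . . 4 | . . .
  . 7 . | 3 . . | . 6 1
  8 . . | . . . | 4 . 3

Step 1. [r1c6∈{2}] only 2 remains possible at r1c6, so r1c6=2.
Step 2. [r8c1∈{5}] nothing but 5 survives at r8c1, so r8c1=5.
Step 3. [r4c8∈{2}] only 2 remains possible at r4c8, so r4c8=2.
Step 4. [r9c6∈{1,5,6,7,9}] r9c6 is the only open cell in row 9 admitting 1, so r9c6=1.
Step 5. [r3c3∈{2,3,4,6}] across col 3, 2 lands solely at r3c3, so r3c3=2.
Step 6. [r2c2∈{4,5,6}] in col 2, 5 fits only at r2c2 ⇒ r2c2=5.
Step 7. [r7c9∈{5}] r7c9 has the single candidate 5, so r7c9=5.
Step 8. [r1c2∈{3,4}] col 2 places 4 nowhere but r1c2, so r1c2=4.
Step 9. [r2c4∈{4,7,9}] r2c4 is the only open cell in row 2 admitting 4, so r2c4=4.
Step 10. [r3c1∈{3,6,7}] box 1 places 3 nowhere but r3c1, so r3c1=3.
Step 11. [r2c6∈{6,7,9}] 9 has one home in row 2: r2c6. So r2c6=9.
Step 12. [r6c6∈{7}] only 7 remains possible at r6c6 ⇒ r6c6=7.
Step 13. [r2c3∈{6}] r2c3's peers cover all but 6 ⇒ r2c3=6.
Step 14. [r9c3∈{9}] nothing but 9 survives at r9c3. So r9c3=9.
Step 15. [r9c8∈{7}] r9c8 is down to just 7 ⇒ r9c8=7.
Step 16. [r8c5∈{2,9}] r8c5 is the only open cell in row 8 admitting 9, so r8c5=9.
Step 17. [r7c5∈{6,7}] across row 7, 6 lands solely at r7c5. So r7c5=6.
Step 18. [r6c1∈{2}] only 2 remains possible at r6c1, so r6c1=2.
Step 19. [r5c6∈{5}] r5c6's peers cover all but 5 ⇒ r5c6=5.
Step 20. [r6c7∈{3}] r6c7 has the single candidate 3, so r6c7=3.
Step 21. [r7c7∈{8}] nothing but 8 survives at r7c7 ⇒ r7c7=8.
Step 22. [r9c4∈{2,5}] 2 has one home in col 4: r9c4, so r9c4=2.
Step 23. [r3c5∈{5,7}] r3c5 is the only open cell in col 5 admitting 7, so r3c5=7.
Step 24. [r5c2∈{3,6}] in row 5, 3 fits only at r5c2, so r5c2=3.
Step 25. [r4c2∈{9}] r4c2 has the single candidate 9 ⇒ r4c2=9.
Step 26. [r4c7∈{5}] r4c7's peers cover all but 5, so r4c7=5.
Step 27. [r7c8∈{9}] r7c8 is down to just 9 ⇒ r7c8=9.
Step 28. [r6c2∈{8}] only 8 remains possible at r6c2. So r6c2=8.
Step 29. [r3c6∈{6}] only 6 remains possible at r3c6 ⇒ r3c6=6.
Step 30. [r5c7∈{7}] r5c7 has the single candidate 7. So r5c7=7.
Step 31. [r6c8∈{1}] r6c8's peers cover all but 1 ⇒ r6c8=1.
Step 32. [r7c3∈{3}] nothing but 3 survives at r7c3 ⇒ r7c3=3.
Step 33. [r8c7∈{2}] r8c7's peers cover all but 2, so r8c7=2.
Step 34. [r5c1∈{6}] only 6 remains possible at r5c1, so r5c1=6.
Step 35. [r3c8∈{8}] nothing but 8 survives at r3c8 ⇒ r3c8=8.
Step 36. [r8c6∈{8}] r8c6's peers cover all but 8. So r8c6=8.
Step 37. [r5c5∈{2}] r5c5 is down to just 2. So r5c5=2.
Step 38. [r6c5∈{4}] r6c5 has the single candidate 4 ⇒ r6c5=4.
Step 39. [r1c5∈{3}] r1c5's peers cover all but 3, so r1c5=3.
Step 40. [r8c3∈{4}] only 4 remains possible at r8c3 ⇒ r8c3=4.
Step 41. [r3c4∈{5}] r3c4 has the single candidate 5, so r3c4=5.
Step 42. [r3c9∈{4}] r3c9 is down to just 4. So r3c9=4.
Step 43. [r9c5∈{5}] only 5 remains possible at r9c5. So r9c5=5.
Step 44. [r7c4∈{7}] r7c4 has the single candidate 7 ⇒ r7c4=7.
Step 45. [r2c1∈{7}] r2c1 is down to just 7. So r2c1=7.
Step 46. [r6c4∈{9}] nothing but 9 survives at r6c4. So r6c4=9.
Step 47. [r9c2∈{6}] r9c2's peers cover all but 6, so r9c2=6.

Answer: 9 4 8 1 3 2 6 5 7 / 7 5 6 4 8 9 1 3 2 / 3 1 2 5 7 6 9 8 4 / 4 9 7 6 1 3 5 2 8 / 6 3 1 8 2 5 7 4 9 / 2 8 5 9 4 7 3 1 6 / 1 2 3 7 6 4 8 9 5 / 5 7 4 3 9 8 2 6 1 / 8 6 9 2 5 1 4 7 3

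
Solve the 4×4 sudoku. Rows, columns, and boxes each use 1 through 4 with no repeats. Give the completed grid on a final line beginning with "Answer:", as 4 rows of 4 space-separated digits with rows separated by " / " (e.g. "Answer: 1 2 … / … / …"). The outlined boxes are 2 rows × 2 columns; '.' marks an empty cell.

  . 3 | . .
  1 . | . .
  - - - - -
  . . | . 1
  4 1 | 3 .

Step 1. [r1c1∈{2}] r1c1's peers cover all but 2. So r1c1=2.
Step 2. [r1c4∈{4}] r1c4 is down to just 4 ⇒ r1c4=4.
Step 3. [r2c3∈{2}] only 2 remains possible at r2c3 ⇒ r2c3=2.
Step 4. [r3c1∈{3}] r3c1's peers cover all but 3 ⇒ r3c1=3.
Step 5. [r2c2∈{4}] r2c2's peers cover all but 4. So r2c2=4.
Step 6. [r2c4∈{3}] r2c4 has the single candidate 3, so r2c4=3.
Step 7. [r3c3∈{4}] r3c3's peers cover all but 4. So r3c3=4.
Step 8. [r4c4∈{2}] r4c4's peers cover all but 2. So r4c4=2.
Step 9. [r1c3∈{1}] r1c3 has the single candidate 1. So r1c3=1.
Step 10. [r3c2∈{2}] r3c2 has the single candidate 2. So r3c2=2.

Answer: 2 3 1 4 / 1 4 2 3 / 3 2 4 1 / 4 1 3 2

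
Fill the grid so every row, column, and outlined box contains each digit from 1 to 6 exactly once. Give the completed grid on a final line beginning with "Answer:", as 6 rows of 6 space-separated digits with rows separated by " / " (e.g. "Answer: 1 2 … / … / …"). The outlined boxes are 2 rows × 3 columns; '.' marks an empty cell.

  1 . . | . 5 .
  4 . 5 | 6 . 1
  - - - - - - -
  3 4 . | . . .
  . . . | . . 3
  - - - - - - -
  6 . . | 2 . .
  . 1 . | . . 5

Step 1. [r5c6∈{4}] r5c6 is down to just 4, so r5c6=4.
Step 2. [r6c4∈{3}] r6c4 has the single candidate 3, so r6c4=3.
Step 3. [r4c5∈{1,2,4,6}] across col 5, 4 lands solely at r4c5. So r4c5=4.
Step 4. [r1c6∈{2}] r1c6 has the single candidate 2 ⇒ r1c6=2.
Step 5. [r3c5∈{1,2,6}] across col 5, 2 lands solely at r3c5, so r3c5=2.
Step 6. [r4c1∈{2,5}] col 1 places 5 nowhere but r4c1, so r4c1=5.
Step 7. [r4c4∈{1}] nothing but 1 survives at r4c4, so r4c4=1.
Step 8. [r5c3∈{3}] r5c3 is down to just 3 ⇒ r5c3=3.
Step 9. [r1c3∈{6}] r1c3 has the single candidate 6 ⇒ r1c3=6.
Step 10. [r2c2∈{2,3}] across row 2, 2 lands solely at r2c2. So r2c2=2.
Step 11. [r6c1∈{2}] r6c1's peers cover all but 2 ⇒ r6c1=2.
Step 12. [r6c5∈{6}] r6c5 has the single candidate 6. So r6c5=6.
Step 13. [r6c3∈{4}] r6c3's peers cover all but 4 ⇒ r6c3=4.
Step 14. [r4c2∈{6}] nothing but 6 survives at r4c2, so r4c2=6.
Step 15. [r2c5∈{3}] r2c5 is down to just 3 ⇒ r2c5=3.
Step 16. [r3c4∈{5}] nothing but 5 survives at r3c4, so r3c4=5.
Step 17. [r3c3∈{1}] r3c3 has the single candidate 1, so r3c3=1.
Step 18. [r5c2∈{5}] r5c2 is down to just 5. So r5c2=5.
Step 19. [r4c3∈{2}] r4c3 is down to just 2, so r4c3=2.
Step 20. [r3c6∈{6}] nothing but 6 survives at r3c6, so r3c6=6.
Step 21. [r1c2∈{3}] r1c2's peers cover all but 3. So r1c2=3.
Step 22. [r1c4∈{4}] nothing but 4 survives at r1c4 ⇒ r1c4=4.
Step 23. [r5c5∈{1}] only 1 remains possible at r5c5, so r5c5=1.

Answer: 1 3 6 4 5 2 / 4 2 5 6 3 1 / 3 4 1 5 2 6 / 5 6 2 1 4 3 / 6 5 3 2 1 4 / 2 1 4 3 6 5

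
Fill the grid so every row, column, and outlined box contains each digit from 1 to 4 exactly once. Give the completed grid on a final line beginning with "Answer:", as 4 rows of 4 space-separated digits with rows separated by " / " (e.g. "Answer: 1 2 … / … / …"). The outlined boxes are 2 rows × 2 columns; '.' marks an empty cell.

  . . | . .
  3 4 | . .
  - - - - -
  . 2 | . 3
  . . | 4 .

Step 1. [r3c3∈{1}] r3c3 is down to just 1 ⇒ r3c3=1.
Step 2. [r2c3∈{2}] r2c3's peers cover all but 2, so r2c3=2.
Step 3. [r1c2∈{1}] nothing but 1 survives at r1c2 ⇒ r1c2=1.
Step 4. [r1c3∈{3}] r1c3 is down to just 3 ⇒ r1c3=3.
Step 5. [r3c1∈{4}] r3c1's peers cover all but 4. So r3c1=4.
Step 6. [r1c1∈{2}] r1c1's peers cover all but 2, so r1c1=2.
Step 7. [r4c1∈{1}] r4c1 has the single candidate 1. So r4c1=1.
Step 8. [r4c4∈{2}] r4c4's peers cover all but 2, so r4c4=2.
Step 9. [r1c4∈{4}] only 4 remains possible at r1c4, so r1c4=4.
Step 10. [r4c2∈{3}] r4c2 is down to just 3 ⇒ r4c2=3.
Step 11. [r2c4∈{1}] nothing but 1 survives at r2c4 ⇒ r2c4=1.

Answer: 2 1 3 4 / 3 4 2 1 / 4 2 1 3 / 1 3 4 2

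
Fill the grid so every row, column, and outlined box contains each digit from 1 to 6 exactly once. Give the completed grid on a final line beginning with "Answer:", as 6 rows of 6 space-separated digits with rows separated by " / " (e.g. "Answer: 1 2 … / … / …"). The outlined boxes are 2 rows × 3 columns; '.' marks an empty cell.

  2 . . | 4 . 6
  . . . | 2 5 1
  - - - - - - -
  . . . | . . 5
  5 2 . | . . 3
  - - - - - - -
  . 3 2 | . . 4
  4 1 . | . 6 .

Step 1. [r3c1∈{1,3,6}] col 1 places 1 nowhere but r3c1. So r3c1=1.
Step 2. [r3c3∈{3,4,6}] r3c3 is the only open cell in row 3 admitting 3. So r3c3=3.
Step 3. [r6c3∈{5}] r6c3's peers cover all but 5. So r6c3=5.
Step 4. [r5c5∈{1}] r5c5 is down to just 1 ⇒ r5c5=1.
Step 5. [r4c5∈{4}] only 4 remains possible at r4c5 ⇒ r4c5=4.
Step 6. [r4c3∈{6}] r4c3's peers cover all but 6, so r4c3=6.
Step 7. [r2c2∈{4,6}] 6 has one home in col 2: r2c2. So r2c2=6.
Step 8. [r3c5∈{2}] only 2 remains possible at r3c5, so r3c5=2.
Step 9. [r1c3∈{1}] nothing but 1 survives at r1c3. So r1c3=1.
Step 10. [r6c6∈{2}] r6c6 is down to just 2 ⇒ r6c6=2.
Step 11. [r5c1∈{6}] only 6 remains possible at r5c1. So r5c1=6.
Step 12. [r3c4∈{6}] r3c4 is down to just 6, so r3c4=6.
Step 13. [r3c2∈{4}] r3c2 has the single candidate 4. So r3c2=4.
Step 14. [r2c3∈{4}] nothing but 4 survives at r2c3. So r2c3=4.
Step 15. [r6c4∈{3}] only 3 remains possible at r6c4, so r6c4=3.
Step 16. [r1c5∈{3}] only 3 remains possible at r1c5, so r1c5=3.
Step 17. [r5c4∈{5}] r5c4 is down to just 5 ⇒ r5c4=5.
Step 18. [r1c2∈{5}] r1c2 is down to just 5 ⇒ r1c2=5.
Step 19. [r4c4∈{1}] nothing but 1 survives at r4c4, so r4c4=1.
Step 20. [r2c1∈{3}] r2c1 has the single candidate 3, so r2c1=3.

Answer: 2 5 1 4 3 6 / 3 6 4 2 5 1 / 1 4 3 6 2 5 / 5 2 6 1 4 3 / 6 3 2 5 1 4 / 4 1 5 3 6 2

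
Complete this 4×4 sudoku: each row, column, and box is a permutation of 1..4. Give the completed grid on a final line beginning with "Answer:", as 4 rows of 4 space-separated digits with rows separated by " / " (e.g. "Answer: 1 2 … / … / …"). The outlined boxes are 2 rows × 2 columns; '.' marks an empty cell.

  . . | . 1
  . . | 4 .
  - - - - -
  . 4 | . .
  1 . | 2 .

Step 1. [r3c4∈{3}] r3c4 has the single candidate 3. So r3c4=3.
Step 2. [r1c3∈{3}] r1c3 is down to just 3 ⇒ r1c3=3.
Step 3. [r1c2∈{2}] only 2 remains possible at r1c2, so r1c2=2.
Step 4. [r2c2∈{1,3}] row 2 places 1 nowhere but r2c2, so r2c2=1.
Step 5. [r4c4∈{4}] r4c4 is down to just 4. So r4c4=4.
Step 6. [r3c1∈{2}] only 2 remains possible at r3c1. So r3c1=2.
Step 7. [r2c1∈{3}] nothing but 3 survives at r2c1. So r2c1=3.
Step 8. [r2c4∈{2}] r2c4 has the single candidate 2. So r2c4=2.
Step 9. [r4c2∈{3}] nothing but 3 survives at r4c2, so r4c2=3.
Step 10. [r3c3∈{1}] r3c3's peers cover all but 1 ⇒ r3c3=1.
Step 11. [r1c1∈{4}] r1c1's peers cover all but 4, so r1c1=4.

Answer: 4 2 3 1 / 3 1 4 2 / 2 4 1 3 / 1 3 2 4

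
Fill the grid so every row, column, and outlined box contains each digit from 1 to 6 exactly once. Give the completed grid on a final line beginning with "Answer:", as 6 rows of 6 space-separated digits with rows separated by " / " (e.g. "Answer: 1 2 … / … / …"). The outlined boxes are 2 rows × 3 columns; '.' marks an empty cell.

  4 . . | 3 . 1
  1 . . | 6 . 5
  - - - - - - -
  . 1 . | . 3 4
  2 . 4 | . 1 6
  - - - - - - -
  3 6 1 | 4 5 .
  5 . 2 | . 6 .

Step 1. [r1c3∈{5,6}] r1c3 is the only open cell in row 1 admitting 6 ⇒ r1c3=6.
Step 2. [r4c4∈{5}] r4c4 has the single candidate 5. So r4c4=5.
Step 3. [r1c5∈{2}] r1c5 is down to just 2, so r1c5=2.
Step 4. [r4c2∈{3}] nothing but 3 survives at r4c2, so r4c2=3.
Step 5. [r3c4∈{2}] r3c4's peers cover all but 2 ⇒ r3c4=2.
Step 6. [r6c6∈{3}] r6c6 is down to just 3, so r6c6=3.
Step 7. [r6c2∈{4}] r6c2 is down to just 4, so r6c2=4.
Step 8. [r5c6∈{2}] r5c6 is down to just 2. So r5c6=2.
Step 9. [r3c1∈{6}] r3c1's peers cover all but 6. So r3c1=6.
Step 10. [r6c4∈{1}] only 1 remains possible at r6c4. So r6c4=1.
Step 11. [r2c5∈{4}] r2c5's peers cover all but 4, so r2c5=4.
Step 12. [r2c2∈{2}] r2c2 has the single candidate 2 ⇒ r2c2=2.
Step 13. [r2c3∈{3}] r2c3's peers cover all but 3. So r2c3=3.
Step 14. [r3c3∈{5}] r3c3 has the single candidate 5, so r3c3=5.
Step 15. [r1c2∈{5}] r1c2 is down to just 5 ⇒ r1c2=5.

Answer: 4 5 6 3 2 1 / 1 2 3 6 4 5 / 6 1 5 2 3 4 / 2 3 4 5 1 6 / 3 6 1 4 5 2 / 5 4 2 1 6 3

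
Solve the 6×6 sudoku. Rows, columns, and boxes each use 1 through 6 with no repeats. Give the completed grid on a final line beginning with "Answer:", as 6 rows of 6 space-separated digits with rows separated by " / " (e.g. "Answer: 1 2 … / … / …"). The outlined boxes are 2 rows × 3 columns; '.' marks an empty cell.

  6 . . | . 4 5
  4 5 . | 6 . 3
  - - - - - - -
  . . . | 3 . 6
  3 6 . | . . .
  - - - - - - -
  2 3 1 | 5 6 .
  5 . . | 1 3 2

Step 1. [r2c3∈{2}] r2c3's peers cover all but 2 ⇒ r2c3=2.
Step 2. [r4c6∈{1,4}] across col 6, 1 lands solely at r4c6, so r4c6=1.
Step 3. [r3c2∈{1,2,4}] col 2 places 2 nowhere but r3c2, so r3c2=2.
Step 4. [r3c3∈{4,5}] 4 has one home in row 3: r3c3. So r3c3=4.
Step 5. [r4c5∈{2,5}] 2 has one home in col 5: r4c5. So r4c5=2.
Step 6. [r4c4∈{4}] r4c4 has the single candidate 4. So r4c4=4.
Step 7. [r6c3∈{6}] r6c3's peers cover all but 6 ⇒ r6c3=6.
Step 8. [r4c3∈{5}] r4c3 has the single candidate 5, so r4c3=5.
Step 9. [r1c3∈{3}] r1c3 has the single candidate 3, so r1c3=3.
Step 10. [r1c2∈{1}] r1c2's peers cover all but 1 ⇒ r1c2=1.
Step 11. [r5c6∈{4}] r5c6 has the single candidate 4. So r5c6=4.
Step 12. [r3c5∈{5}] r3c5's peers cover all but 5 ⇒ r3c5=5.
Step 13. [r3c1∈{1}] r3c1 is down to just 1. So r3c1=1.
Step 14. [r1c4∈{2}] nothing but 2 survives at r1c4, so r1c4=2.
Step 15. [r6c2∈{4}] only 4 remains possible at r6c2 ⇒ r6c2=4.
Step 16. [r2c5∈{1}] nothing but 1 survives at r2c5, so r2c5=1.

Answer: 6 1 3 2 4 5 / 4 5 2 6 1 3 / 1 2 4 3 5 6 / 3 6 5 4 2 1 / 2 3 1 5 6 4 / 5 4 6 1 3 2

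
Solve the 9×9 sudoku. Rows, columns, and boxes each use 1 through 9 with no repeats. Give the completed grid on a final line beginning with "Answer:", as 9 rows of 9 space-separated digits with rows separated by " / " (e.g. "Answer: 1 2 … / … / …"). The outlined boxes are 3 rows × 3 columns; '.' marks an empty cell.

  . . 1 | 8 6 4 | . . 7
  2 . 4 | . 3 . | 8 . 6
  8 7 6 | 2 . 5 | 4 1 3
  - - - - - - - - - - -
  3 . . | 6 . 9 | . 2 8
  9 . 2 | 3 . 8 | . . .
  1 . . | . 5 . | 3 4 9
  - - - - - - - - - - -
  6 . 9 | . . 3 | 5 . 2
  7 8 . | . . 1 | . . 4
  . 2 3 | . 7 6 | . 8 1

Step 1. [r9c7∈{9}] nothing but 9 survives at r9c7. So r9c7=9.
Step 2. [r1c1∈{5}] r1c1's peers cover all but 5, so r1c1=5.
Step 3. [r7c4∈{4}] nothing but 4 survives at r7c4, so r7c4=4.
Step 4. [r2c2∈{9}] r2c2's peers cover all but 9 ⇒ r2c2=9.
Step 5. [r6c4∈{7}] r6c4 has the single candidate 7 ⇒ r6c4=7.
Step 6. [r8c3∈{5}] r8c3's peers cover all but 5. So r8c3=5.
Step 7. [r4c2∈{4,5}] in row 4, 5 fits only at r4c2 ⇒ r4c2=5.
Step 8. [r8c7∈{6}] r8c7 has the single candidate 6 ⇒ r8c7=6.
Step 9. [r5c8∈{5,6,7}] 6 has one home in col 8: r5c8. So r5c8=6.
Step 10. [r4c5∈{1,4}] across row 4, 4 lands solely at r4c5, so r4c5=4.
Step 11. [r4c7∈{1,7}] in row 4, 1 fits only at r4c7. So r4c7=1.
Step 12. [r8c5∈{2,9}] across row 8, 2 lands solely at r8c5, so r8c5=2.
Step 13. [r6c6∈{2}] r6c6's peers cover all but 2, so r6c6=2.
Step 14. [r8c4∈{9}] nothing but 9 survives at r8c4 ⇒ r8c4=9.
Step 15. [r6c3∈{8}] r6c3 has the single candidate 8 ⇒ r6c3=8.
Step 16. [r5c2∈{4}] r5c2 is down to just 4. So r5c2=4.
Step 17. [r7c5∈{8}] only 8 remains possible at r7c5 ⇒ r7c5=8.
Step 18. [r7c8∈{7}] only 7 remains possible at r7c8. So r7c8=7.
Step 19. [r2c8∈{5}] nothing but 5 survives at r2c8, so r2c8=5.
Step 20. [r7c2∈{1}] r7c2's peers cover all but 1. So r7c2=1.
Step 21. [r5c9∈{5}] r5c9's peers cover all but 5 ⇒ r5c9=5.
Step 22. [r5c5∈{1}] only 1 remains possible at r5c5. So r5c5=1.
Step 23. [r3c5∈{9}] only 9 remains possible at r3c5 ⇒ r3c5=9.
Step 24. [r9c1∈{4}] nothing but 4 survives at r9c1 ⇒ r9c1=4.
Step 25. [r1c2∈{3}] only 3 remains possible at r1c2. So r1c2=3.
Step 26. [r1c8∈{9}] only 9 remains possible at r1c8 ⇒ r1c8=9.
Step 27. [r5c7∈{7}] r5c7 is down to just 7 ⇒ r5c7=7.
Step 28. [r4c3∈{7}] only 7 remains possible at r4c3. So r4c3=7.
Step 29. [r9c4∈{5}] r9c4's peers cover all but 5 ⇒ r9c4=5.
Step 30. [r2c6∈{7}] r2c6 is down to just 7. So r2c6=7.
Step 31. [r6c2∈{6}] r6c2 has the single candidate 6. So r6c2=6.
Step 32. [r2c4∈{1}] r2c4's peers cover all but 1. So r2c4=1.
Step 33. [r1c7∈{2}] nothing but 2 survives at r1c7 ⇒ r1c7=2.
Step 34. [r8c8∈{3}] only 3 remains possible at r8c8 ⇒ r8c8=3.

Answer: 5 3 1 8 6 4 2 9 7 / 2 9 4 1 3 7 8 5 6 / 8 7 6 2 9 5 4 1 3 / 3 5 7 6 4 9 1 2 8 / 9 4 2 3 1 8 7 6 5 / 1 6 8 7 5 2 3 4 9 / 6 1 9 4 8 3 5 7 2 / 7 8 5 9 2 1 6 3 4 / 4 2 3 5 7 6 9 8 1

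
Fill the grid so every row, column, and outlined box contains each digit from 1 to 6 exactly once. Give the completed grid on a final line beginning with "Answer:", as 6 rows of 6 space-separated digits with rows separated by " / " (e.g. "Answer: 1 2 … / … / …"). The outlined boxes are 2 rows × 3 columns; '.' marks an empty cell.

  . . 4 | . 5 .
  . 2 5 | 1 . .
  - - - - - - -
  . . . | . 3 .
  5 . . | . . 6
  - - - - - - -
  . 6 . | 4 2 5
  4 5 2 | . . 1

Step 1. [r3c1∈{1,2,6}] in col 1, 2 fits only at r3c1, so r3c1=2.
Step 2. [r4c5∈{1,4}] r4c5 is the only open cell in col 5 admitting 1. So r4c5=1.
Step 3. [r4c2∈{3,4}] row 4 places 4 nowhere but r4c2. So r4c2=4.
Step 4. [r1c2∈{1,3}] in col 2, 3 fits only at r1c2 ⇒ r1c2=3.
Step 5. [r6c5∈{6}] r6c5's peers cover all but 6 ⇒ r6c5=6.
Step 6. [r5c1∈{1,3}] in col 1, 3 fits only at r5c1, so r5c1=3.
Step 7. [r1c4∈{2,6}] in col 4, 6 fits only at r1c4, so r1c4=6.
Step 8. [r5c3∈{1}] r5c3's peers cover all but 1. So r5c3=1.
Step 9. [r2c5∈{4}] nothing but 4 survives at r2c5, so r2c5=4.
Step 10. [r6c4∈{3}] r6c4 has the single candidate 3 ⇒ r6c4=3.
Step 11. [r3c3∈{6}] r3c3 is down to just 6, so r3c3=6.
Step 12. [r2c1∈{6}] only 6 remains possible at r2c1 ⇒ r2c1=6.
Step 13. [r1c6∈{2}] nothing but 2 survives at r1c6, so r1c6=2.
Step 14. [r2c6∈{3}] r2c6 is down to just 3 ⇒ r2c6=3.
Step 15. [r4c4∈{2}] r4c4's peers cover all but 2 ⇒ r4c4=2.
Step 16. [r3c4∈{5}] only 5 remains possible at r3c4 ⇒ r3c4=5.
Step 17. [r4c3∈{3}] r4c3 has the single candidate 3. So r4c3=3.
Step 18. [r3c6∈{4}] r3c6's peers cover all but 4 ⇒ r3c6=4.
Step 19. [r1c1∈{1}] r1c1's peers cover all but 1 ⇒ r1c1=1.
Step 20. [r3c2∈{1}] nothing but 1 survives at r3c2 ⇒ r3c2=1.

Answer: 1 3 4 6 5 2 / 6 2 5 1 4 3 / 2 1 6 5 3 4 / 5 4 3 2 1 6 / 3 6 1 4 2 5 / 4 5 2 3 6 1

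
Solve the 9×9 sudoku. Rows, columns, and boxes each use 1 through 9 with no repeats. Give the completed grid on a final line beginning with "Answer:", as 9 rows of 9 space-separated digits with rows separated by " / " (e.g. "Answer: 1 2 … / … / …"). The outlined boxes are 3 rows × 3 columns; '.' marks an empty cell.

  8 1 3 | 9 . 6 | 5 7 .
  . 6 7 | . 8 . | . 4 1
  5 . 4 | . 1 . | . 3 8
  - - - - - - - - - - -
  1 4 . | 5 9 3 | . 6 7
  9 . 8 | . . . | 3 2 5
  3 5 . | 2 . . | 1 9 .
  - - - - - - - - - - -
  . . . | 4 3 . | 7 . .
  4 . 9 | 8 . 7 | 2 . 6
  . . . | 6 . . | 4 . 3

Step 1. [r3c6∈{2}] r3c6's peers cover all but 2, so r3c6=2.
Step 2. [r8c5∈{5}] nothing but 5 survives at r8c5, so r8c5=5.
Step 3. [r6c5∈{4,6,7}] across row 6, 7 lands solely at r6c5. So r6c5=7.
Step 4. [r9c5∈{2}] r9c5 has the single candidate 2, so r9c5=2.
Step 5. [r7c2∈{2,8}] in col 2, 2 fits only at r7c2 ⇒ r7c2=2.
Step 6. [r7c8∈{1,5,8}] in row 7, 8 fits only at r7c8, so r7c8=8.
Step 7. [r7c3∈{1,5,6}] r7c3 is the only open cell in row 7 admitting 5. So r7c3=5.
Step 8. [r7c6∈{1,9}] across row 7, 1 lands solely at r7c6. So r7c6=1.
Step 9. [r5c6∈{4}] r5c6's peers cover all but 4, so r5c6=4.
Step 10. [r5c2∈{7}] only 7 remains possible at r5c2, so r5c2=7.
Step 11. [r3c7∈{6,9}] in row 3, 6 fits only at r3c7, so r3c7=6.
Step 12. [r9c3∈{1}] r9c3 has the single candidate 1, so r9c3=1.
Step 13. [r6c6∈{8}] r6c6 has the single candidate 8 ⇒ r6c6=8.
Step 14. [r8c8∈{1}] only 1 remains possible at r8c8. So r8c8=1.
Step 15. [r9c6∈{9}] r9c6 has the single candidate 9. So r9c6=9.
Step 16. [r4c7∈{8}] r4c7's peers cover all but 8. So r4c7=8.
Step 17. [r9c2∈{8}] only 8 remains possible at r9c2 ⇒ r9c2=8.
Step 18. [r7c9∈{9}] r7c9's peers cover all but 9, so r7c9=9.
Step 19. [r6c3∈{6}] r6c3 is down to just 6. So r6c3=6.
Step 20. [r3c4∈{7}] r3c4 has the single candidate 7, so r3c4=7.
Step 21. [r9c8∈{5}] r9c8 has the single candidate 5, so r9c8=5.
Step 22. [r4c3∈{2}] nothing but 2 survives at r4c3 ⇒ r4c3=2.
Step 23. [r8c2∈{3}] r8c2's peers cover all but 3 ⇒ r8c2=3.
Step 24. [r6c9∈{4}] nothing but 4 survives at r6c9, so r6c9=4.
Step 25. [r5c5∈{6}] r5c5 is down to just 6, so r5c5=6.
Step 26. [r2c1∈{2}] r2c1's peers cover all but 2, so r2c1=2.
Step 27. [r2c7∈{9}] nothing but 9 survives at r2c7. So r2c7=9.
Step 28. [r1c9∈{2}] r1c9 is down to just 2, so r1c9=2.
Step 29. [r5c4∈{1}] r5c4 is down to just 1 ⇒ r5c4=1.
Step 30. [r7c1∈{6}] r7c1 is down to just 6, so r7c1=6.
Step 31. [r2c6∈{5}] r2c6 has the single candidate 5 ⇒ r2c6=5.
Step 32. [r3c2∈{9}] only 9 remains possible at r3c2. So r3c2=9.
Step 33. [r2c4∈{3}] r2c4 is down to just 3, so r2c4=3.
Step 34. [r9c1∈{7}] nothing but 7 survives at r9c1, so r9c1=7.
Step 35. [r1c5∈{4}] nothing but 4 survives at r1c5 ⇒ r1c5=4.

Answer: 8 1 3 9 4 6 5 7 2 / 2 6 7 3 8 5 9 4 1 / 5 9 4 7 1 2 6 3 8 / 1 4 2 5 9 3 8 6 7 / 9 7 8 1 6 4 3 2 5 / 3 5 6 2 7 8 1 9 4 / 6 2 5 4 3 1 7 8 9 / 4 3 9 8 5 7 2 1 6 / 7 8 1 6 2 9 4 5 3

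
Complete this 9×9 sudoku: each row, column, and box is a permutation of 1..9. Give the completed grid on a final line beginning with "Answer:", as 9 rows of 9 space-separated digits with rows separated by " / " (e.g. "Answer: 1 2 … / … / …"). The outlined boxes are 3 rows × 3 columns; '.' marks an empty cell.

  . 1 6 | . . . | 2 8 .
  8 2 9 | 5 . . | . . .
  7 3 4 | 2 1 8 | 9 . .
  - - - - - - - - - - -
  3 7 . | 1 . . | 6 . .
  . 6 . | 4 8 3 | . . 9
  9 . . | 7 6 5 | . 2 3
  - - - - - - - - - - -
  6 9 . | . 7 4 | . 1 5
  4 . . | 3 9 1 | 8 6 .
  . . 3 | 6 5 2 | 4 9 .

Step 1. [r5c7∈{1,5,7}] across col 7, 5 lands solely at r5c7. So r5c7=5.
Step 2. [r2c7∈{1,3,7}] col 7 places 7 nowhere but r2c7. So r2c7=7.
Step 3. [r1c9∈{4}] r1c9 is down to just 4 ⇒ r1c9=4.
Step 4. [r7c3∈{2,8}] across row 7, 2 lands solely at r7c3, so r7c3=2.
Step 5. [r8c3∈{5,7}] in col 3, 7 fits only at r8c3. So r8c3=7.
Step 6. [r5c3∈{1}] nothing but 1 survives at r5c3, so r5c3=1.
Step 7. [r6c3∈{8}] r6c3 has the single candidate 8, so r6c3=8.
Step 8. [r2c8∈{3}] r2c8 has the single candidate 3 ⇒ r2c8=3.
Step 9. [r3c9∈{6}] r3c9 has the single candidate 6 ⇒ r3c9=6.
Step 10. [r1c4∈{9}] r1c4 has the single candidate 9. So r1c4=9.
Step 11. [r5c8∈{7}] nothing but 7 survives at r5c8 ⇒ r5c8=7.
Step 12. [r2c5∈{4}] r2c5's peers cover all but 4 ⇒ r2c5=4.
Step 13. [r9c2∈{8}] r9c2's peers cover all but 8. So r9c2=8.
Step 14. [r9c1∈{1}] nothing but 1 survives at r9c1. So r9c1=1.
Step 15. [r9c9∈{7}] r9c9's peers cover all but 7 ⇒ r9c9=7.
Step 16. [r1c5∈{3}] r1c5's peers cover all but 3 ⇒ r1c5=3.
Step 17. [r3c8∈{5}] nothing but 5 survives at r3c8. So r3c8=5.
Step 18. [r1c6∈{7}] r1c6 has the single candidate 7 ⇒ r1c6=7.
Step 19. [r8c9∈{2}] r8c9 is down to just 2, so r8c9=2.
Step 20. [r4c3∈{5}] r4c3's peers cover all but 5. So r4c3=5.
Step 21. [r6c7∈{1}] nothing but 1 survives at r6c7, so r6c7=1.
Step 22. [r4c6∈{9}] nothing but 9 survives at r4c6 ⇒ r4c6=9.
Step 23. [r5c1∈{2}] r5c1's peers cover all but 2, so r5c1=2.
Step 24. [r2c6∈{6}] only 6 remains possible at r2c6, so r2c6=6.
Step 25. [r4c5∈{2}] r4c5 has the single candidate 2. So r4c5=2.
Step 26. [r7c7∈{3}] r7c7 has the single candidate 3 ⇒ r7c7=3.
Step 27. [r8c2∈{5}] nothing but 5 survives at r8c2 ⇒ r8c2=5.
Step 28. [r1c1∈{5}] nothing but 5 survives at r1c1, so r1c1=5.
Step 29. [r7c4∈{8}] only 8 remains possible at r7c4. So r7c4=8.
Step 30. [r2c9∈{1}] nothing but 1 survives at r2c9. So r2c9=1.
Step 31. [r4c8∈{4}] only 4 remains possible at r4c8 ⇒ r4c8=4.
Step 32. [r6c2∈{4}] only 4 remains possible at r6c2 ⇒ r6c2=4.
Step 33. [r4c9∈{8}] nothing but 8 survives at r4c9. So r4c9=8.

Answer: 5 1 6 9 3 7 2 8 4 / 8 2 9 5 4 6 7 3 1 / 7 3 4 2 1 8 9 5 6 / 3 7 5 1 2 9 6 4 8 / 2 6 1 4 8 3 5 7 9 / 9 4 8 7 6 5 1 2 3 / 6 9 2 8 7 4 3 1 5 / 4 5 7 3 9 1 8 6 2 / 1 8 3 6 5 2 4 9 7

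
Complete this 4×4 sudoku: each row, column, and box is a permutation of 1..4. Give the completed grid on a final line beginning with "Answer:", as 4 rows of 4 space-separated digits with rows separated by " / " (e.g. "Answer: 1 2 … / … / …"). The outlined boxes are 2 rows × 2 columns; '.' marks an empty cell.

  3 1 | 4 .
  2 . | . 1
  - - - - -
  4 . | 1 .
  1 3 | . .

Step 1. [r1c4∈{2}] r1c4 is down to just 2. So r1c4=2.
Step 2. [r2c2∈{4}] r2c2's peers cover all but 4, so r2c2=4.
Step 3. [r4c4∈{4}] r4c4 has the single candidate 4. So r4c4=4.
Step 4. [r3c4∈{3}] r3c4 has the single candidate 3 ⇒ r3c4=3.
Step 5. [r4c3∈{2}] r4c3 is down to just 2, so r4c3=2.
Step 6. [r3c2∈{2}] r3c2 has the single candidate 2 ⇒ r3c2=2.
Step 7. [r2c3∈{3}] r2c3 is down to just 3. So r2c3=3.

Answer: 3 1 4 2 / 2 4 3 1 / 4 2 1 3 / 1 3 2 4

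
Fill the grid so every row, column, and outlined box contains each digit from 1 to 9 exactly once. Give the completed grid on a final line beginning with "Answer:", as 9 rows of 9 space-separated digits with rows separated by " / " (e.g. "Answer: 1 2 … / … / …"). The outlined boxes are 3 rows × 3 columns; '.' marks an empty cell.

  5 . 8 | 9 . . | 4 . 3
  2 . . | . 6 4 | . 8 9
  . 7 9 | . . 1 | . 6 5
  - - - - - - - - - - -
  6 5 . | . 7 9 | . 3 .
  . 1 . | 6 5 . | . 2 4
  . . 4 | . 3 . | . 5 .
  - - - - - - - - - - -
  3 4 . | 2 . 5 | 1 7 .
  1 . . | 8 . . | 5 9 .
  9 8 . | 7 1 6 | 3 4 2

Step 1. [r6c9∈{1,6,7,8}] across col 9, 7 lands solely at r6c9, so r6c9=7.
Step 2. [r5c6∈{8}] r5c6 has the single candidate 8 ⇒ r5c6=8.
Step 3. [r8c3∈{2,6,7}] r8c3 is the only open cell in row 8 admitting 7, so r8c3=7.
Step 4. [r1c5∈{2}] r1c5's peers cover all but 2. So r1c5=2.
Step 5. [r6c2∈{2,9}] 9 has one home in col 2: r6c2. So r6c2=9.
Step 6. [r2c2∈{3}] r2c2 has the single candidate 3. So r2c2=3.
Step 7. [r4c9∈{1,8}] in col 9, 1 fits only at r4c9 ⇒ r4c9=1.
Step 8. [r7c3∈{6}] only 6 remains possible at r7c3. So r7c3=6.
Step 9. [r4c7∈{8}] r4c7's peers cover all but 8 ⇒ r4c7=8.
Step 10. [r8c2∈{2}] nothing but 2 survives at r8c2 ⇒ r8c2=2.
Step 11. [r6c7∈{6}] r6c7 has the single candidate 6, so r6c7=6.
Step 12. [r7c5∈{9}] r7c5 is down to just 9. So r7c5=9.
Step 13. [r5c7∈{9}] nothing but 9 survives at r5c7. So r5c7=9.
Step 14. [r4c3∈{2}] r4c3's peers cover all but 2, so r4c3=2.
Step 15. [r1c8∈{1}] only 1 remains possible at r1c8 ⇒ r1c8=1.
Step 16. [r6c1∈{8}] only 8 remains possible at r6c1, so r6c1=8.
Step 17. [r3c4∈{3}] nothing but 3 survives at r3c4 ⇒ r3c4=3.
Step 18. [r2c4∈{5}] nothing but 5 survives at r2c4 ⇒ r2c4=5.
Step 19. [r5c3∈{3}] r5c3 is down to just 3. So r5c3=3.
Step 20. [r9c3∈{5}] r9c3 is down to just 5 ⇒ r9c3=5.
Step 21. [r2c7∈{7}] r2c7 is down to just 7. So r2c7=7.
Step 22. [r3c1∈{4}] only 4 remains possible at r3c1 ⇒ r3c1=4.
Step 23. [r1c6∈{7}] r1c6's peers cover all but 7 ⇒ r1c6=7.
Step 24. [r8c9∈{6}] nothing but 6 survives at r8c9. So r8c9=6.
Step 25. [r8c6∈{3}] r8c6 has the single candidate 3, so r8c6=3.
Step 26. [r4c4∈{4}] r4c4 is down to just 4 ⇒ r4c4=4.
Step 27. [r7c9∈{8}] r7c9 has the single candidate 8 ⇒ r7c9=8.
Step 28. [r3c7∈{2}] r3c7 has the single candidate 2, so r3c7=2.
Step 29. [r2c3∈{1}] nothing but 1 survives at r2c3, so r2c3=1.
Step 30. [r3c5∈{8}] r3c5 has the single candidate 8. So r3c5=8.
Step 31. [r6c6∈{2}] only 2 remains possible at r6c6, so r6c6=2.
Step 32. [r6c4∈{1}] r6c4's peers cover all but 1. So r6c4=1.
Step 33. [r8c5∈{4}] nothing but 4 survives at r8c5 ⇒ r8c5=4.
Step 34. [r1c2∈{6}] r1c2 is down to just 6 ⇒ r1c2=6.
Step 35. [r5c1∈{7}] only 7 remains possible at r5c1 ⇒ r5c1=7.

Answer: 5 6 8 9 2 7 4 1 3 / 2 3 1 5 6 4 7 8 9 / 4 7 9 3 8 1 2 6 5 / 6 5 2 4 7 9 8 3 1 / 7 1 3 6 5 8 9 2 4 / 8 9 4 1 3 2 6 5 7 / 3 4 6 2 9 5 1 7 8 / 1 2 7 8 4 3 5 9 6 / 9 8 5 7 1 6 3 4 2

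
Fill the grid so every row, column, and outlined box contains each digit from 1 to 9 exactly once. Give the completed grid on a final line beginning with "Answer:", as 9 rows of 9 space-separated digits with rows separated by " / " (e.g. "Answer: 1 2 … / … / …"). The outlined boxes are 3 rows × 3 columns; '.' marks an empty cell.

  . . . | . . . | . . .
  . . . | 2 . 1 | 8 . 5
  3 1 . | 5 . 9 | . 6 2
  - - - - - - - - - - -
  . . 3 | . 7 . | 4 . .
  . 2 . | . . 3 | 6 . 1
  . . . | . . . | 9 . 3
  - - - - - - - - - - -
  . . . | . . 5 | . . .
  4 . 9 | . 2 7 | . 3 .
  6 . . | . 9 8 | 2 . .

Step 1. [r1c4∈{3,4,6,7,8}] 7 has one home in col 4: r1c4 ⇒ r1c4=7.
Step 2. [r4c9∈{8}] r4c9's peers cover all but 8. So r4c9=8.
Step 3. [r7c8∈{1,4,7,8,9}] in col 8, 8 fits only at r7c8, so r7c8=8.
Step 4. [r2c5∈{3,4,6}] across row 2, 3 lands solely at r2c5 ⇒ r2c5=3.
Step 5. [r7c9∈{4,6,7,9}] in row 7, 9 fits only at r7c9. So r7c9=9.
Step 6. [r1c9∈{4}] nothing but 4 survives at r1c9, so r1c9=4.
Step 7. [r6c6∈{2,4,6}] col 6 places 4 nowhere but r6c6, so r6c6=4.
Step 8. [r2c2∈{4,6,7,9}] 4 has one home in col 2: r2c2, so r2c2=4.
Step 9. [r2c3∈{6,7}] in row 2, 6 fits only at r2c3. So r2c3=6.
Step 10. [r9c8∈{1,4,5,7}] r9c8 is the only open cell in col 8 admitting 4 ⇒ r9c8=4.
Step 11. [r7c4∈{1,3,4,6}] r7c4 is the only open cell in col 4 admitting 4, so r7c4=4.
Step 12. [r7c5∈{1,6}] row 7 places 6 nowhere but r7c5 ⇒ r7c5=6.
Step 13. [r6c5∈{1,5,8}] r6c5 is the only open cell in col 5 admitting 1. So r6c5=1.
Step 14. [r1c5∈{8}] r1c5 is down to just 8, so r1c5=8.
Step 15. [r5c3∈{4,5,7,8}] across row 5, 4 lands solely at r5c3 ⇒ r5c3=4.
Step 16. [r9c9∈{7}] r9c9's peers cover all but 7 ⇒ r9c9=7.
Step 17. [r7c7∈{1}] r7c7 is down to just 1 ⇒ r7c7=1.
Step 18. [r6c8∈{2,5,7}] r6c8 is the only open cell in row 6 admitting 2. So r6c8=2.
Step 19. [r5c8∈{5,7}] r5c8 is the only open cell in box 6 admitting 7. So r5c8=7.
Step 20. [r2c1∈{7,9}] 7 has one home in row 2: r2c1. So r2c1=7.
Step 21. [r9c3∈{1,5}] across col 3, 1 lands solely at r9c3. So r9c3=1.
Step 22. [r9c2∈{3,5}] in row 9, 5 fits only at r9c2, so r9c2=5.
Step 23. [r1c2∈{9}] only 9 remains possible at r1c2 ⇒ r1c2=9.
Step 24. [r4c2∈{6}] only 6 remains possible at r4c2, so r4c2=6.
Step 25. [r7c1∈{2}] r7c1 is down to just 2, so r7c1=2.
Step 26. [r1c1∈{5}] r1c1 is down to just 5, so r1c1=5.
Step 27. [r6c1∈{8}] r6c1 is down to just 8, so r6c1=8.
Step 28. [r5c1∈{9}] only 9 remains possible at r5c1. So r5c1=9.
Step 29. [r7c3∈{7}] r7c3 has the single candidate 7, so r7c3=7.
Step 30. [r7c2∈{3}] only 3 remains possible at r7c2, so r7c2=3.
Step 31. [r1c6∈{6}] r1c6 has the single candidate 6, so r1c6=6.
Step 32. [r1c8∈{1}] r1c8 is down to just 1. So r1c8=1.
Step 33. [r5c5∈{5}] r5c5 is down to just 5. So r5c5=5.
Step 34. [r2c8∈{9}] r2c8 is down to just 9, so r2c8=9.
Step 35. [r3c5∈{4}] only 4 remains possible at r3c5, so r3c5=4.
Step 36. [r3c7∈{7}] r3c7 has the single candidate 7, so r3c7=7.
Step 37. [r5c4∈{8}] r5c4 has the single candidate 8. So r5c4=8.
Step 38. [r1c3∈{2}] r1c3 is down to just 2. So r1c3=2.
Step 39. [r4c8∈{5}] only 5 remains possible at r4c8 ⇒ r4c8=5.
Step 40. [r6c2∈{7}] r6c2 has the single candidate 7. So r6c2=7.
Step 41. [r4c1∈{1}] r4c1 has the single candidate 1, so r4c1=1.
Step 42. [r9c4∈{3}] r9c4 has the single candidate 3. So r9c4=3.
Step 43. [r6c3∈{5}] r6c3's peers cover all but 5 ⇒ r6c3=5.
Step 44. [r8c9∈{6}] r8c9's peers cover all but 6, so r8c9=6.
Step 45. [r3c3∈{8}] r3c3 is down to just 8, so r3c3=8.
Step 46. [r6c4∈{6}] r6c4 is down to just 6. So r6c4=6.
Step 47. [r8c2∈{8}] r8c2 is down to just 8 ⇒ r8c2=8.
Step 48. [r8c4∈{1}] only 1 remains possible at r8c4 ⇒ r8c4=1.
Step 49. [r8c7∈{5}] nothing but 5 survives at r8c7 ⇒ r8c7=5.
Step 50. [r4c6∈{2}] r4c6's peers cover all but 2 ⇒ r4c6=2.
Step 51. [r4c4∈{9}] only 9 remains possible at r4c4, so r4c4=9.
Step 52. [r1c7∈{3}] nothing but 3 survives at r1c7, so r1c7=3.

Answer: 5 9 2 7 8 6 3 1 4 / 7 4 6 2 3 1 8 9 5 / 3 1 8 5 4 9 7 6 2 / 1 6 3 9 7 2 4 5 8 / 9 2 4 8 5 3 6 7 1 / 8 7 5 6 1 4 9 2 3 / 2 3 7 4 6 5 1 8 9 / 4 8 9 1 2 7 5 3 6 / 6 5 1 3 9 8 2 4 7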